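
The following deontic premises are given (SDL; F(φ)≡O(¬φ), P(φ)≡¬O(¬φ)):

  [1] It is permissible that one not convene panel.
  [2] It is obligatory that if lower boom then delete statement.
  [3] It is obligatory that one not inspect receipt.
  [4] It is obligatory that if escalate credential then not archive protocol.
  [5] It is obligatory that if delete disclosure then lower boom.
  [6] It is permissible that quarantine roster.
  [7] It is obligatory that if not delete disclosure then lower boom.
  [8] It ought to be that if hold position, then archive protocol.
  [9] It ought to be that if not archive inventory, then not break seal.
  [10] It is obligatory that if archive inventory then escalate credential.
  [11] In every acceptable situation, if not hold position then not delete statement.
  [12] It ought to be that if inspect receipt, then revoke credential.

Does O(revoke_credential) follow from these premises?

No

Premise 12 is O(inspect_receipt → revoke_credential), but O(inspect_receipt) is not derivable from the premises, so it does not yield O(revoke_credential).
No other premise forces O(revoke_credential). An ideal world satisfying every premise can still have revoke_credential false, so O(revoke_credential) is not derivable.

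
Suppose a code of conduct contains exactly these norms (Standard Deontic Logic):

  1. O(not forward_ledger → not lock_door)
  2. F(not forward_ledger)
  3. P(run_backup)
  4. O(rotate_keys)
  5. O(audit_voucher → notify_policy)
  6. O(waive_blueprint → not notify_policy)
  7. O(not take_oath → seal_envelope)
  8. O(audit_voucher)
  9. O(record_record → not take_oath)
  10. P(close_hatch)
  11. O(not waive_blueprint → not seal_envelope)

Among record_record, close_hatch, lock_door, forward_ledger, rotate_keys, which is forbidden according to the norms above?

Premise 8 gives O(audit_voucher).
Premise 5 is O(audit_voucher → notify_policy); since O(audit_voucher), deontic closure gives O(notify_policy).
Premise 6, O(waive_blueprint → not notify_policy), contraposes to O(notify_policy → not waive_blueprint); with O(notify_policy) we get O(not waive_blueprint).
From O(not waive_blueprint) and premise 11, O(not waive_blueprint → not seal_envelope), we obtain O(not seal_envelope).
Premise 7 is O(not take_oath → seal_envelope); contrapositively O(not seal_envelope → take_oath). Since O(not seal_envelope) holds, K gives O(take_oath).
Premise 9, O(record_record → not take_oath), contraposes to O(take_oath → not record_record); with O(take_oath) we get O(not record_record).
So O(not record_record) holds, i.e. record_record is forbidden. None of the other listed options is forbidden under the premises.

record_record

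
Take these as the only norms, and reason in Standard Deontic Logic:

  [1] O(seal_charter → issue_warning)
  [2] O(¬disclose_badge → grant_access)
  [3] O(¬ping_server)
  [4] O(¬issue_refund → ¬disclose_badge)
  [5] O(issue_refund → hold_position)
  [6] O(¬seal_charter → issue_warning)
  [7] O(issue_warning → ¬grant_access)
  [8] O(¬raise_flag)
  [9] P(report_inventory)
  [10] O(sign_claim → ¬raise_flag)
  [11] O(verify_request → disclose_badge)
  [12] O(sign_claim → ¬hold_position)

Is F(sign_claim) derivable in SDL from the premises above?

Yes

Premises 1 and 6 cover both cases: O(seal_charter → issue_warning) and O(¬seal_charter → issue_warning). Since seal_charter ∨ ¬seal_charter is a tautology, O(issue_warning) follows.
From O(issue_warning) and premise 7, O(issue_warning → ¬grant_access), we obtain O(¬grant_access).
Premise 2 is O(¬disclose_badge → grant_access); contrapositively O(¬grant_access → disclose_badge). Since O(¬grant_access) holds, K gives O(disclose_badge).
Premise 4 is O(¬issue_refund → ¬disclose_badge); contrapositively O(disclose_badge → issue_refund). Since O(disclose_badge) holds, K gives O(issue_refund).
From O(issue_refund) and premise 5, O(issue_refund → hold_position), we obtain O(hold_position).
Premise 12, O(sign_claim → ¬hold_position), contraposes to O(hold_position → ¬sign_claim); with O(hold_position) we get O(¬sign_claim).
Premises 3, 8, 9, 10, 11 do not contribute to this derivation.
So O(¬sign_claim) holds, i.e. F(sign_claim). The claim follows.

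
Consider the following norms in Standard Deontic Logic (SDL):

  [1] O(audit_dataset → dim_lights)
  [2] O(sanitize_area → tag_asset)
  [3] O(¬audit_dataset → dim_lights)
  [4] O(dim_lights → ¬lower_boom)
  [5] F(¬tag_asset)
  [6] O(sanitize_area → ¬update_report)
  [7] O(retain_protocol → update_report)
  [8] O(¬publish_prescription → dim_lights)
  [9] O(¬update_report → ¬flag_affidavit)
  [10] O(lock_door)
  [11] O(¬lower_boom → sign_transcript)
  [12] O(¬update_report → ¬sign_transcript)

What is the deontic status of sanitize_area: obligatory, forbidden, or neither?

Premises 1 and 3 are O(audit_dataset → dim_lights) and O(¬audit_dataset → dim_lights); every ideal world satisfies audit_dataset or ¬audit_dataset, so in either case dim_lights holds — hence O(dim_lights).
Premise 4 is O(dim_lights → ¬lower_boom); since O(dim_lights), deontic closure gives O(¬lower_boom).
From O(¬lower_boom) and premise 11, O(¬lower_boom → sign_transcript), we obtain O(sign_transcript).
Premise 12 is O(¬update_report → ¬sign_transcript); contrapositively O(sign_transcript → update_report). Since O(sign_transcript) holds, K gives O(update_report).
Premise 6 is O(sanitize_area → ¬update_report); contrapositively O(update_report → ¬sanitize_area). Since O(update_report) holds, K gives O(¬sanitize_area).
Premises 2, 5, 7, 8, 9, 10 do not contribute to this derivation.
Thus O(¬sanitize_area), which is F(sanitize_area): sanitize_area is forbidden.

Forbidden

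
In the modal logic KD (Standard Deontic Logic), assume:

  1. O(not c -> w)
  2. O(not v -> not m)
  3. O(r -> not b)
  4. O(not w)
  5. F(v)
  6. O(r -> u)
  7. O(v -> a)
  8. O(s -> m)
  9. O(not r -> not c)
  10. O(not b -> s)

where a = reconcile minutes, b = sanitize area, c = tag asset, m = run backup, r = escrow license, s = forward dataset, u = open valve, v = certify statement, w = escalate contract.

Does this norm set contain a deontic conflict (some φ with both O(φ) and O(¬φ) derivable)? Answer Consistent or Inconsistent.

F(v) at premise 5 means O(not v).
Premise 2 is O(not v -> not m); since O(not v), deontic closure gives O(not m).
The contrapositive of premise 8 (O(s -> m)) is O(not m -> not s), and O(not m) is already established, so O(not s).
Premise 10, O(not b -> s), contraposes to O(not s -> b); with O(not s) we get O(b).
Premise 3, O(r -> not b), contraposes to O(b -> not r); with O(b) we get O(not r).
From O(not r) and premise 9, O(not r -> not c), we obtain O(not c).
From O(not c) and premise 1, O(not c -> w), we obtain O(w).
But premise 4 directly asserts O(not w).
We now have both O(w) and O(not w) — w is simultaneously obligatory and forbidden, violating the D-axiom.

Inconsistent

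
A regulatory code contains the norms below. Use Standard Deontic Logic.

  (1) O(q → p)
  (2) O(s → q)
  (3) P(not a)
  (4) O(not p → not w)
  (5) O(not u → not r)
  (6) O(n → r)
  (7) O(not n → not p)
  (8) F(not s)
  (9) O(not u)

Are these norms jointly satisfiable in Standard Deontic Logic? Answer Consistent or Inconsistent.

Premise 8, F(not s), is equivalent to O(s).
Applying K to premise 2 (O(s → q)) and O(s) yields O(q).
Applying K to premise 1 (O(q → p)) and O(q) yields O(p).
Premise 7, O(not n → not p), contraposes to O(p → n); with O(p) we get O(n).
Applying K to premise 6 (O(n → r)) and O(n) yields O(r).
Premise 5, O(not u → not r), contraposes to O(r → u); with O(r) we get O(u).
However, premise 9 gives O(not u).
We now have both O(u) and O(not u) — u is simultaneously obligatory and forbidden, violating the D-axiom.

Inconsistent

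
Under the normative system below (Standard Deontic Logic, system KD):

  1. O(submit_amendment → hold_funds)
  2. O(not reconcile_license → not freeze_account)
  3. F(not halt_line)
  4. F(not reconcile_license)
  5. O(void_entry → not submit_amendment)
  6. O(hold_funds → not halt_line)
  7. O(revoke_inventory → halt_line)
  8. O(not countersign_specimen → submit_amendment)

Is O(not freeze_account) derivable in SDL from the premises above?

No

Premise 2 is O(not reconcile_license → not freeze_account), but O(not reconcile_license) is not derivable from the premises, so it does not yield O(not freeze_account).
No other premise forces O(not freeze_account). An ideal world satisfying every premise can still have not freeze_account false, so O(not freeze_account) is not derivable.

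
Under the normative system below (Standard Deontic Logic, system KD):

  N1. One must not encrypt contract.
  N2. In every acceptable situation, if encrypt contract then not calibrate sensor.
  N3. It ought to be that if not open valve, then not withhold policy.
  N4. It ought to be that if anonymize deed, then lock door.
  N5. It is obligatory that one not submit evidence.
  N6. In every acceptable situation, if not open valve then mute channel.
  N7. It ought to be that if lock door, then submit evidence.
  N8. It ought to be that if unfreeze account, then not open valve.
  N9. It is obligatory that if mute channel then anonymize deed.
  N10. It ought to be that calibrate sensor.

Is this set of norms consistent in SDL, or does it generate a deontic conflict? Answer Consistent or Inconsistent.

Consistent

Premise 2 is O(encrypt_contract → ¬calibrate_sensor), but O(encrypt_contract) is not derivable from the premises, so it does not yield O(¬calibrate_sensor).
So O(¬calibrate_sensor) is not derivable, and the apparent clash with O(calibrate_sensor) does not arise.
A world satisfying every obligation exists (e.g. anonymize_deed=false, calibrate_sensor=true, encrypt_contract=false, lock_door=false, mute_channel=false, open_valve=true, submit_evidence=false, unfreeze_account=false, withhold_policy=false); no atom is both obligatory and forbidden, so the set is consistent.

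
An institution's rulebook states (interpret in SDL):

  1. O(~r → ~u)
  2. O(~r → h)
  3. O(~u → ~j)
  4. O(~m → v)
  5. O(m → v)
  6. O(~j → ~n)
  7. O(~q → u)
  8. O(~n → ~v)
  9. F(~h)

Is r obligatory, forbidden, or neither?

Premises 4 and 5 cover both cases: O(~m → v) and O(m → v). Since ~m ∨ m is a tautology, O(v) follows.
The contrapositive of premise 8 (O(~n → ~v)) is O(v → n), and O(v) is already established, so O(n).
Premise 6 is O(~j → ~n); contrapositively O(n → j). Since O(n) holds, K gives O(j).
Premise 3, O(~u → ~j), contraposes to O(j → u); with O(j) we get O(u).
Premise 1, O(~r → ~u), contraposes to O(u → r); with O(u) we get O(r).
Premises 2, 7, 9 do not contribute to this derivation.
Hence r is obligatory.

Obligatory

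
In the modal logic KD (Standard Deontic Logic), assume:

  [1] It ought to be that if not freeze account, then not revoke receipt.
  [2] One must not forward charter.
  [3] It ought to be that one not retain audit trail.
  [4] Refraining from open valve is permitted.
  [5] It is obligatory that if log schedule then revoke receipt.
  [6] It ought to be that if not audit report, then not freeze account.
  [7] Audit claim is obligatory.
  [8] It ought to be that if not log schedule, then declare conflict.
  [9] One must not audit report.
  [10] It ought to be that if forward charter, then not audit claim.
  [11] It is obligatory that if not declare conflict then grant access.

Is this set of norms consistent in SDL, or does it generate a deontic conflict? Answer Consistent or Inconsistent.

Premise 10 is O(forward_charter → ¬audit_claim), but O(forward_charter) is not derivable from the premises, so it does not yield O(¬audit_claim).
So O(¬audit_claim) is not derivable, and the apparent clash with O(audit_claim) does not arise.
A world satisfying every obligation exists (e.g. audit_claim=true, audit_report=false, declare_conflict=true, forward_charter=false, freeze_account=false, grant_access=false, log_schedule=false, open_valve=false, retain_audit_trail=false, revoke_receipt=false); no atom is both obligatory and forbidden, so the set is consistent.

Consistent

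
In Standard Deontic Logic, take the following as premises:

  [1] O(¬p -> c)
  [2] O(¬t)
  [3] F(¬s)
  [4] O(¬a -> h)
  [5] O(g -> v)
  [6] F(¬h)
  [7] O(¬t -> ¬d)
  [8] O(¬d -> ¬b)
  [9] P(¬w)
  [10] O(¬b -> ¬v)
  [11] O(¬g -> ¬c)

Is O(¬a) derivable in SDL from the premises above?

No

Premise 4 is O(¬a -> h); even if O(h) held, inferring O(¬a) would be affirming the consequent — invalid.
No other premise forces O(¬a). An ideal world satisfying every premise can still have ¬a false, so O(¬a) is not derivable.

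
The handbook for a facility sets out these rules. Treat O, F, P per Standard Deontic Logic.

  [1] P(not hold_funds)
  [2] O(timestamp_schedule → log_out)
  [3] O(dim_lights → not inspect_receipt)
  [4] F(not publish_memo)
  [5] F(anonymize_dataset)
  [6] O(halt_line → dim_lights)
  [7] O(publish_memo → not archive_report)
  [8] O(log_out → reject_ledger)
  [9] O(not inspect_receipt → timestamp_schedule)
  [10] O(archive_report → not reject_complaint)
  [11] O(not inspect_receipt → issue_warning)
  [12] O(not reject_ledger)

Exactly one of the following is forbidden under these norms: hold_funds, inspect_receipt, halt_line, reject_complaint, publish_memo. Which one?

halt_line

Premise 12 gives O(not reject_ledger).
Premise 8 is O(log_out → reject_ledger); contrapositively O(not reject_ledger → not log_out). Since O(not reject_ledger) holds, K gives O(not log_out).
The contrapositive of premise 2 (O(timestamp_schedule → log_out)) is O(not log_out → not timestamp_schedule), and O(not log_out) is already established, so O(not timestamp_schedule).
Premise 9, O(not inspect_receipt → timestamp_schedule), contraposes to O(not timestamp_schedule → inspect_receipt); with O(not timestamp_schedule) we get O(inspect_receipt).
Premise 3, O(dim_lights → not inspect_receipt), contraposes to O(inspect_receipt → not dim_lights); with O(inspect_receipt) we get O(not dim_lights).
Premise 6 is O(halt_line → dim_lights); contrapositively O(not dim_lights → not halt_line). Since O(not dim_lights) holds, K gives O(not halt_line).
So O(not halt_line) holds, i.e. halt_line is forbidden. None of the other listed options is forbidden under the premises.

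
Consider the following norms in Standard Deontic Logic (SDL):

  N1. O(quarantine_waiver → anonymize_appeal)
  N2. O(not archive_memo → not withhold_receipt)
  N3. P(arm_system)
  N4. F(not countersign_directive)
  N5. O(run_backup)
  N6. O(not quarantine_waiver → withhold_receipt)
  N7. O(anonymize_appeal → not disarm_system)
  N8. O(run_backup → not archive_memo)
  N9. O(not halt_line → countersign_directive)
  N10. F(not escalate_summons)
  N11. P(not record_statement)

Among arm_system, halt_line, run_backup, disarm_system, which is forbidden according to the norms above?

disarm_system

Premise 5 gives O(run_backup).
From O(run_backup) and premise 8, O(run_backup → not archive_memo), we obtain O(not archive_memo).
Premise 2 is O(not archive_memo → not withhold_receipt); since O(not archive_memo), deontic closure gives O(not withhold_receipt).
The contrapositive of premise 6 (O(not quarantine_waiver → withhold_receipt)) is O(not withhold_receipt → quarantine_waiver), and O(not withhold_receipt) is already established, so O(quarantine_waiver).
Applying K to premise 1 (O(quarantine_waiver → anonymize_appeal)) and O(quarantine_waiver) yields O(anonymize_appeal).
Applying K to premise 7 (O(anonymize_appeal → not disarm_system)) and O(anonymize_appeal) yields O(not disarm_system).
So O(not disarm_system) holds, i.e. disarm_system is forbidden. None of the other listed options is forbidden under the premises.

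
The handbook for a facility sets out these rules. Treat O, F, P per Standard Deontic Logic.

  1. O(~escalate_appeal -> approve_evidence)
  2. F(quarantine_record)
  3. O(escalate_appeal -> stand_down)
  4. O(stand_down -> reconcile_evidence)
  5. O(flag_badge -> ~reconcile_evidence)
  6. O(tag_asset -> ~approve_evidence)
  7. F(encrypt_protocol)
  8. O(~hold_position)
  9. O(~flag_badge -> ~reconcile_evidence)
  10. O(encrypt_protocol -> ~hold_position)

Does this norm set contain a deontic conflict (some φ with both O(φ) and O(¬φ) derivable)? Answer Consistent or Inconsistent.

Premise 10 is O(encrypt_protocol -> ~hold_position); even if O(~hold_position) held, inferring O(encrypt_protocol) would be affirming the consequent — invalid.
So O(encrypt_protocol) is not derivable, and the apparent clash with O(~encrypt_protocol) does not arise.
A world satisfying every obligation exists (e.g. approve_evidence=true, encrypt_protocol=false, escalate_appeal=false, flag_badge=false, hold_position=false, quarantine_record=false, reconcile_evidence=false, stand_down=false, tag_asset=false); no atom is both obligatory and forbidden, so the set is consistent.

Consistent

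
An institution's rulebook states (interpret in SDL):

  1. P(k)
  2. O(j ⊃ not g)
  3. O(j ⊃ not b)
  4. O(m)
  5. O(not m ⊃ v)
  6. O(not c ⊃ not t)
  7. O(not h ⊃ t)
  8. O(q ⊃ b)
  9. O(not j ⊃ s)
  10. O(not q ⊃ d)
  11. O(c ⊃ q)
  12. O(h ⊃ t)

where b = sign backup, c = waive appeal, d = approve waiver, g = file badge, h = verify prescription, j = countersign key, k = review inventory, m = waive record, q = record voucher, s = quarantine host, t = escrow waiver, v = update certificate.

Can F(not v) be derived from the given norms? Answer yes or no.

No

Premise 5 is O(not m ⊃ v), but O(not m) is not derivable from the premises, so it does not yield O(v).
No other premise forces O(v). An ideal world satisfying every premise can still have not v true, so F(not v) is not derivable.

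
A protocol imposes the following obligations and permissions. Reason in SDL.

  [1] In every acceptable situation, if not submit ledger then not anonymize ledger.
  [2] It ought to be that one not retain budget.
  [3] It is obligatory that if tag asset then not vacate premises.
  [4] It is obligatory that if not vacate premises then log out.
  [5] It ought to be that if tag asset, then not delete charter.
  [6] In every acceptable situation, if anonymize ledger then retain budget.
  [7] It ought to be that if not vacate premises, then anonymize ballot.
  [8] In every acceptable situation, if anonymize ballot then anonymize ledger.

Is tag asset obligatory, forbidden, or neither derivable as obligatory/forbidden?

Forbidden

Premise 2 gives O(¬retain_budget).
Premise 6 is O(anonymize_ledger → retain_budget); contrapositively O(¬retain_budget → ¬anonymize_ledger). Since O(¬retain_budget) holds, K gives O(¬anonymize_ledger).
Premise 8 is O(anonymize_ballot → anonymize_ledger); contrapositively O(¬anonymize_ledger → ¬anonymize_ballot). Since O(¬anonymize_ledger) holds, K gives O(¬anonymize_ballot).
The contrapositive of premise 7 (O(¬vacate_premises → anonymize_ballot)) is O(¬anonymize_ballot → vacate_premises), and O(¬anonymize_ballot) is already established, so O(vacate_premises).
The contrapositive of premise 3 (O(tag_asset → ¬vacate_premises)) is O(vacate_premises → ¬tag_asset), and O(vacate_premises) is already established, so O(¬tag_asset).
Premises 1, 4, 5 do not contribute to this derivation.
Thus O(¬tag_asset), which is F(tag_asset): tag_asset is forbidden.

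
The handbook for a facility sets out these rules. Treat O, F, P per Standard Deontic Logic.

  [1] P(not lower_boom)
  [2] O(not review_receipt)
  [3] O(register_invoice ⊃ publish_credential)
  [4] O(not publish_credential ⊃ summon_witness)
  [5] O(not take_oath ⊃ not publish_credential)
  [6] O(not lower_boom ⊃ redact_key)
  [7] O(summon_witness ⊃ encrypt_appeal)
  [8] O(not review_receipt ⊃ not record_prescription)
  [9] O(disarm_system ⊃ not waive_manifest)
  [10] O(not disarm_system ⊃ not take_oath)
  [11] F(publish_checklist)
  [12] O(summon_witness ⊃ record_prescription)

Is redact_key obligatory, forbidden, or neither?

Neither

Premise 6 is O(not lower_boom ⊃ redact_key), but O(not lower_boom) is not derivable from the premises (the permission P(not lower_boom) asserts only not O(lower_boom), not O(not lower_boom)), so it does not yield O(redact_key).
No premise or chain of K-axiom applications forces O(redact_key), and none forces O(not redact_key). So redact_key is neither obligatory nor forbidden under these norms.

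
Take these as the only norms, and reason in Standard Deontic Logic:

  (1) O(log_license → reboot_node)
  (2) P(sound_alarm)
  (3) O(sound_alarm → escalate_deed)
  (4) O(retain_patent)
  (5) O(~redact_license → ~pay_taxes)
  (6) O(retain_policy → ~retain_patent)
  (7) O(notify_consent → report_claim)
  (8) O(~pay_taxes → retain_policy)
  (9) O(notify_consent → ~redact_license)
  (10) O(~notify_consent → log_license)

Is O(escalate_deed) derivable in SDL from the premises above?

No

Premise 3 is O(sound_alarm → escalate_deed), but O(sound_alarm) is not derivable from the premises (the permission P(sound_alarm) asserts only ~O(~sound_alarm), not O(sound_alarm)), so it does not yield O(escalate_deed).
No other premise forces O(escalate_deed). An ideal world satisfying every premise can still have escalate_deed false, so O(escalate_deed) is not derivable.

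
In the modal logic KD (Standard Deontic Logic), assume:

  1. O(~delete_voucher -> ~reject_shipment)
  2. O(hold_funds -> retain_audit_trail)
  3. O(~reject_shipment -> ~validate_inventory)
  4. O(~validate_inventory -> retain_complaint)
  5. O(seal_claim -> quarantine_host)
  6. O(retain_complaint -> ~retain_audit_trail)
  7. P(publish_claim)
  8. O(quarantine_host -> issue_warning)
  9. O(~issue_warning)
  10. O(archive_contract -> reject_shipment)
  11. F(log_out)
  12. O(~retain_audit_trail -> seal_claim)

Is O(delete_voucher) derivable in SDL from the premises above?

From premise 9 we have O(~issue_warning).
The contrapositive of premise 8 (O(quarantine_host -> issue_warning)) is O(~issue_warning -> ~quarantine_host), and O(~issue_warning) is already established, so O(~quarantine_host).
The contrapositive of premise 5 (O(seal_claim -> quarantine_host)) is O(~quarantine_host -> ~seal_claim), and O(~quarantine_host) is already established, so O(~seal_claim).
Premise 12, O(~retain_audit_trail -> seal_claim), contraposes to O(~seal_claim -> retain_audit_trail); with O(~seal_claim) we get O(retain_audit_trail).
The contrapositive of premise 6 (O(retain_complaint -> ~retain_audit_trail)) is O(retain_audit_trail -> ~retain_complaint), and O(retain_audit_trail) is already established, so O(~retain_complaint).
Premise 4 is O(~validate_inventory -> retain_complaint); contrapositively O(~retain_complaint -> validate_inventory). Since O(~retain_complaint) holds, K gives O(validate_inventory).
Premise 3, O(~reject_shipment -> ~validate_inventory), contraposes to O(validate_inventory -> reject_shipment); with O(validate_inventory) we get O(reject_shipment).
Premise 1, O(~delete_voucher -> ~reject_shipment), contraposes to O(reject_shipment -> delete_voucher); with O(reject_shipment) we get O(delete_voucher).
Premises 2, 7, 10, 11 do not contribute to this derivation.
So O(delete_voucher) follows.

Yes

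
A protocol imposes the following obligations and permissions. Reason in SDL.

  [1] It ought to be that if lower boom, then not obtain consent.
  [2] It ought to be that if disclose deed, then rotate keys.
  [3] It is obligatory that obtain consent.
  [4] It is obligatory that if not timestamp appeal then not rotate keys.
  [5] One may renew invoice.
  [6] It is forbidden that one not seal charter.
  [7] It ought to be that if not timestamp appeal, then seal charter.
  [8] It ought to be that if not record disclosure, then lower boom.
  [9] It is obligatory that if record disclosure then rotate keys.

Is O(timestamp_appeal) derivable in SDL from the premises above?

Premise 3 gives O(obtain_consent).
Premise 1 is O(lower_boom → ¬obtain_consent); contrapositively O(obtain_consent → ¬lower_boom). Since O(obtain_consent) holds, K gives O(¬lower_boom).
The contrapositive of premise 8 (O(¬record_disclosure → lower_boom)) is O(¬lower_boom → record_disclosure), and O(¬lower_boom) is already established, so O(record_disclosure).
Premise 9 is O(record_disclosure → rotate_keys); since O(record_disclosure), deontic closure gives O(rotate_keys).
The contrapositive of premise 4 (O(¬timestamp_appeal → ¬rotate_keys)) is O(rotate_keys → timestamp_appeal), and O(rotate_keys) is already established, so O(timestamp_appeal).
Premises 2, 5, 6, 7 do not contribute to this derivation.
So O(timestamp_appeal) follows.

Yes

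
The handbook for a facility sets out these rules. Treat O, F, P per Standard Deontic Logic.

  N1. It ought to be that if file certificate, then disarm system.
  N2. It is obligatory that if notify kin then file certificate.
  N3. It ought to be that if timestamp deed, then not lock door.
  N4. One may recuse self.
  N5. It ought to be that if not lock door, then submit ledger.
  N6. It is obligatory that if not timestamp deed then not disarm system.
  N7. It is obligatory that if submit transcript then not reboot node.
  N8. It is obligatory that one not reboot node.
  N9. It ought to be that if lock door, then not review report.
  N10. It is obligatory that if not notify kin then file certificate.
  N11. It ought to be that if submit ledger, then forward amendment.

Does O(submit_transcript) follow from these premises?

Premise 7 is O(submit_transcript → ¬reboot_node); even if O(¬reboot_node) held, inferring O(submit_transcript) would be affirming the consequent — invalid.
No other premise forces O(submit_transcript). An ideal world satisfying every premise can still have submit_transcript false, so O(submit_transcript) is not derivable.

No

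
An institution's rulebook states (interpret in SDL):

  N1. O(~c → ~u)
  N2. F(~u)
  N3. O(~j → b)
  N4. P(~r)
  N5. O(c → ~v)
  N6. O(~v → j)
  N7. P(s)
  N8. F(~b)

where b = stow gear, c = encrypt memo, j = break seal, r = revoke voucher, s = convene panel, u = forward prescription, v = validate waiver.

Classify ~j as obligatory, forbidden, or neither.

Premise 2, F(~u), is equivalent to O(u).
Premise 1, O(~c → ~u), contraposes to O(u → c); with O(u) we get O(c).
From O(c) and premise 5, O(c → ~v), we obtain O(~v).
Premise 6 is O(~v → j); since O(~v), deontic closure gives O(j).
Premises 3, 4, 7, 8 do not contribute to this derivation.
Thus O(j), which is F(~j): ~j is forbidden.

Forbidden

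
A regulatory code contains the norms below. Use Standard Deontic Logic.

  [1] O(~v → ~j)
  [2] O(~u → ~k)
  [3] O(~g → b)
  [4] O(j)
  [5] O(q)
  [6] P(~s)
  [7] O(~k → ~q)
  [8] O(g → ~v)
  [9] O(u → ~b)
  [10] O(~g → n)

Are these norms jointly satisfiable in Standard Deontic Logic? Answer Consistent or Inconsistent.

Inconsistent

Premise 5 gives O(q).
The contrapositive of premise 7 (O(~k → ~q)) is O(q → k), and O(q) is already established, so O(k).
The contrapositive of premise 2 (O(~u → ~k)) is O(k → u), and O(k) is already established, so O(u).
With premise 9, O(u → ~b), the K-axiom yields O(~b).
Premise 3, O(~g → b), contraposes to O(~b → g); with O(~b) we get O(g).
With premise 8, O(g → ~v), the K-axiom yields O(~v).
With premise 1, O(~v → ~j), the K-axiom yields O(~j).
But premise 4 directly asserts O(j).
We now have both O(~j) and O(j) — j is simultaneously obligatory and forbidden, violating the D-axiom.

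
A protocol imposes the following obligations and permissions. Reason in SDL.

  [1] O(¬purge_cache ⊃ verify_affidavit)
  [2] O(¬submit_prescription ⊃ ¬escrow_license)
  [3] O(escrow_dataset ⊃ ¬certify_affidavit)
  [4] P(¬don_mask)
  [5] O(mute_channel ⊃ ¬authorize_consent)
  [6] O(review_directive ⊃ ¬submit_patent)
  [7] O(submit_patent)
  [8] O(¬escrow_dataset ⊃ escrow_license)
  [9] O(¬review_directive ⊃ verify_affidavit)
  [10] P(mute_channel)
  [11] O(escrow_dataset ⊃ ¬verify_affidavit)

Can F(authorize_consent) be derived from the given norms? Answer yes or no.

No

Premise 5 is O(mute_channel ⊃ ¬authorize_consent), but O(mute_channel) is not derivable from the premises (the permission P(mute_channel) asserts only ¬O(¬mute_channel), not O(mute_channel)), so it does not yield O(¬authorize_consent).
No other premise forces O(¬authorize_consent). An ideal world satisfying every premise can still have authorize_consent true, so F(authorize_consent) is not derivable.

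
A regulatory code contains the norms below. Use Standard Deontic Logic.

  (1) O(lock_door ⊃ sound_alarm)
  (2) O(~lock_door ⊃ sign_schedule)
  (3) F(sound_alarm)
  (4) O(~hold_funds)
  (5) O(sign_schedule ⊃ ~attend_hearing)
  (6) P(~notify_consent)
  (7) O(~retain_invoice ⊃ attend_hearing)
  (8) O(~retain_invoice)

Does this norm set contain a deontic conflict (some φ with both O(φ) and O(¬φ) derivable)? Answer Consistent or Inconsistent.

Premise 8 gives O(~retain_invoice).
Premise 7 is O(~retain_invoice ⊃ attend_hearing); since O(~retain_invoice), deontic closure gives O(attend_hearing).
Premise 5, O(sign_schedule ⊃ ~attend_hearing), contraposes to O(attend_hearing ⊃ ~sign_schedule); with O(attend_hearing) we get O(~sign_schedule).
Premise 2 is O(~lock_door ⊃ sign_schedule); contrapositively O(~sign_schedule ⊃ lock_door). Since O(~sign_schedule) holds, K gives O(lock_door).
Premise 1 is O(lock_door ⊃ sound_alarm); since O(lock_door), deontic closure gives O(sound_alarm).
However, F(sound_alarm) at premise 3 amounts to O(~sound_alarm).
We now have both O(sound_alarm) and O(~sound_alarm) — sound_alarm is simultaneously obligatory and forbidden, violating the D-axiom.

Inconsistent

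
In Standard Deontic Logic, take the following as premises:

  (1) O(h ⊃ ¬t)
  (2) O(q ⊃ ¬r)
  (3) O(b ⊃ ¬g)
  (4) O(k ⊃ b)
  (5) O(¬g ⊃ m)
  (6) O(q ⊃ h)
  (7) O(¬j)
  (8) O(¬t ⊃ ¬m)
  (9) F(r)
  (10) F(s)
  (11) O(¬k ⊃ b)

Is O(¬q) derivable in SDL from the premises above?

Premises 4 and 11 are O(k ⊃ b) and O(¬k ⊃ b); every ideal world satisfies k or ¬k, so in either case b holds — hence O(b).
From O(b) and premise 3, O(b ⊃ ¬g), we obtain O(¬g).
With premise 5, O(¬g ⊃ m), the K-axiom yields O(m).
Premise 8, O(¬t ⊃ ¬m), contraposes to O(m ⊃ t); with O(m) we get O(t).
Premise 1 is O(h ⊃ ¬t); contrapositively O(t ⊃ ¬h). Since O(t) holds, K gives O(¬h).
The contrapositive of premise 6 (O(q ⊃ h)) is O(¬h ⊃ ¬q), and O(¬h) is already established, so O(¬q).
Premises 2, 7, 9, 10 do not contribute to this derivation.
So O(¬q) follows.

Yes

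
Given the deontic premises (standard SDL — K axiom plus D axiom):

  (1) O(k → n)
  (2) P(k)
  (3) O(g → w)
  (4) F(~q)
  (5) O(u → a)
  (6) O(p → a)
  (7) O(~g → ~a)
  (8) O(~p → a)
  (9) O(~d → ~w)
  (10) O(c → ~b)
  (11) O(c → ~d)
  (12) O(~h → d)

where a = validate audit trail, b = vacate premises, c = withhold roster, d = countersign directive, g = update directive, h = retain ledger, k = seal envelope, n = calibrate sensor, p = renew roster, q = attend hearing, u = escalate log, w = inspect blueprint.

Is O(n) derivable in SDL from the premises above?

Premise 1 is O(k → n), but O(k) is not derivable from the premises (the permission P(k) asserts only ~O(~k), not O(k)), so it does not yield O(n).
No other premise forces O(n). An ideal world satisfying every premise can still have n false, so O(n) is not derivable.

No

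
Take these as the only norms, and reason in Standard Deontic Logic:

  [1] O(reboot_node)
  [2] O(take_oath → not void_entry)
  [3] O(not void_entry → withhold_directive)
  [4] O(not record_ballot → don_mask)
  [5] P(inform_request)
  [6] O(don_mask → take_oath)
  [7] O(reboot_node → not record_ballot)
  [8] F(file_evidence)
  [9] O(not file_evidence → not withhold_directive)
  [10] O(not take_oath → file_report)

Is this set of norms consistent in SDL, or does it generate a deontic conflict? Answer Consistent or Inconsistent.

Premise 1 states O(reboot_node) outright.
Applying K to premise 7 (O(reboot_node → not record_ballot)) and O(reboot_node) yields O(not record_ballot).
From O(not record_ballot) and premise 4, O(not record_ballot → don_mask), we obtain O(don_mask).
Premise 6 is O(don_mask → take_oath); since O(don_mask), deontic closure gives O(take_oath).
From O(take_oath) and premise 2, O(take_oath → not void_entry), we obtain O(not void_entry).
Premise 3 is O(not void_entry → withhold_directive); since O(not void_entry), deontic closure gives O(withhold_directive).
The contrapositive of premise 9 (O(not file_evidence → not withhold_directive)) is O(withhold_directive → file_evidence), and O(withhold_directive) is already established, so O(file_evidence).
However, F(file_evidence) at premise 8 amounts to O(not file_evidence).
We now have both O(file_evidence) and O(not file_evidence) — file_evidence is simultaneously obligatory and forbidden, violating the D-axiom.

Inconsistent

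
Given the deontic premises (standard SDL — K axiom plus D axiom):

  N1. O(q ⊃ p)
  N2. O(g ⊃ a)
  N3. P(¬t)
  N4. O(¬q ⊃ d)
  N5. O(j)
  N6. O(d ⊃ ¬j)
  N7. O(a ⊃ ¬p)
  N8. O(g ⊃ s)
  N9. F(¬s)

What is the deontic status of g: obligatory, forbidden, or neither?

Premise 5 gives O(j).
The contrapositive of premise 6 (O(d ⊃ ¬j)) is O(j ⊃ ¬d), and O(j) is already established, so O(¬d).
The contrapositive of premise 4 (O(¬q ⊃ d)) is O(¬d ⊃ q), and O(¬d) is already established, so O(q).
With premise 1, O(q ⊃ p), the K-axiom yields O(p).
Premise 7, O(a ⊃ ¬p), contraposes to O(p ⊃ ¬a); with O(p) we get O(¬a).
The contrapositive of premise 2 (O(g ⊃ a)) is O(¬a ⊃ ¬g), and O(¬a) is already established, so O(¬g).
Premises 3, 8, 9 do not contribute to this derivation.
Thus O(¬g), which is F(g): g is forbidden.

Forbidden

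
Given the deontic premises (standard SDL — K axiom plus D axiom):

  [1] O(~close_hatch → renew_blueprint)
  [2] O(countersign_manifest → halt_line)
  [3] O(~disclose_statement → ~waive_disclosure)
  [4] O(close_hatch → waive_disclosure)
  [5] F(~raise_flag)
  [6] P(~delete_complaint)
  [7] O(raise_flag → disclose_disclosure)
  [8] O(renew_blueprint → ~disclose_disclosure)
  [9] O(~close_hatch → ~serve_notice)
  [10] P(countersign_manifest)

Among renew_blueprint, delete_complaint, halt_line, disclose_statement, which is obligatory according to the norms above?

disclose_statement

Premise 5, F(~raise_flag), is equivalent to O(raise_flag).
From O(raise_flag) and premise 7, O(raise_flag → disclose_disclosure), we obtain O(disclose_disclosure).
Premise 8 is O(renew_blueprint → ~disclose_disclosure); contrapositively O(disclose_disclosure → ~renew_blueprint). Since O(disclose_disclosure) holds, K gives O(~renew_blueprint).
Premise 1 is O(~close_hatch → renew_blueprint); contrapositively O(~renew_blueprint → close_hatch). Since O(~renew_blueprint) holds, K gives O(close_hatch).
Premise 4 is O(close_hatch → waive_disclosure); since O(close_hatch), deontic closure gives O(waive_disclosure).
Premise 3, O(~disclose_statement → ~waive_disclosure), contraposes to O(waive_disclosure → disclose_statement); with O(waive_disclosure) we get O(disclose_statement).
So O(disclose_statement) holds — disclose_statement is obligatory. None of the other listed options is made obligatory by any chain of premises.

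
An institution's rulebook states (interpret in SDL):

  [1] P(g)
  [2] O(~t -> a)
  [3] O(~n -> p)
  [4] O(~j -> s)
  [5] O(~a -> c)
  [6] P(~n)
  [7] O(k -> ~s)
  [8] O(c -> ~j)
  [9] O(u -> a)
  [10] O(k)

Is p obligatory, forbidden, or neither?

Neither

Premise 3 is O(~n -> p), but O(~n) is not derivable from the premises (the permission P(~n) asserts only ~O(n), not O(~n)), so it does not yield O(p).
No premise or chain of K-axiom applications forces O(p), and none forces O(~p). So p is neither obligatory nor forbidden under these norms.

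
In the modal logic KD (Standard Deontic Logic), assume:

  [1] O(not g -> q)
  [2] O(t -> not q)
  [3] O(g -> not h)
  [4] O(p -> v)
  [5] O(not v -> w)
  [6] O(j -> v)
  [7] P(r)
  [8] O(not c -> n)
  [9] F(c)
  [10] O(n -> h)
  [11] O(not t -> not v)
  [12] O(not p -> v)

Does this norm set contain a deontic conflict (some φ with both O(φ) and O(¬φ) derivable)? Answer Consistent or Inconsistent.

Inconsistent

Premises 4 and 12 cover both cases: O(p -> v) and O(not p -> v). Since p ∨ not p is a tautology, O(v) follows.
The contrapositive of premise 11 (O(not t -> not v)) is O(v -> t), and O(v) is already established, so O(t).
From O(t) and premise 2, O(t -> not q), we obtain O(not q).
The contrapositive of premise 1 (O(not g -> q)) is O(not q -> g), and O(not q) is already established, so O(g).
Premise 3 is O(g -> not h); since O(g), deontic closure gives O(not h).
The contrapositive of premise 10 (O(n -> h)) is O(not h -> not n), and O(not h) is already established, so O(not n).
Premise 8 is O(not c -> n); contrapositively O(not n -> c). Since O(not n) holds, K gives O(c).
However, F(c) at premise 9 amounts to O(not c).
We now have both O(c) and O(not c) — c is simultaneously obligatory and forbidden, violating the D-axiom.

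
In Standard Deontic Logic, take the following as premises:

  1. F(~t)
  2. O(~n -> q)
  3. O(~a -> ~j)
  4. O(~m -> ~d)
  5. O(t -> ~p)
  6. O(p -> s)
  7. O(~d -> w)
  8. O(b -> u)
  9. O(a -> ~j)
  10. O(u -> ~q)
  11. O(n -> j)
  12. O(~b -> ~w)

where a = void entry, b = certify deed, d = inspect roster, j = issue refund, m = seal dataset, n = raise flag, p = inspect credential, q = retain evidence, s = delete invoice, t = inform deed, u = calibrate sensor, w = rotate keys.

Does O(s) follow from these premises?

Premise 6 is O(p -> s), but O(p) is not derivable from the premises, so it does not yield O(s).
No other premise forces O(s). An ideal world satisfying every premise can still have s false, so O(s) is not derivable.

No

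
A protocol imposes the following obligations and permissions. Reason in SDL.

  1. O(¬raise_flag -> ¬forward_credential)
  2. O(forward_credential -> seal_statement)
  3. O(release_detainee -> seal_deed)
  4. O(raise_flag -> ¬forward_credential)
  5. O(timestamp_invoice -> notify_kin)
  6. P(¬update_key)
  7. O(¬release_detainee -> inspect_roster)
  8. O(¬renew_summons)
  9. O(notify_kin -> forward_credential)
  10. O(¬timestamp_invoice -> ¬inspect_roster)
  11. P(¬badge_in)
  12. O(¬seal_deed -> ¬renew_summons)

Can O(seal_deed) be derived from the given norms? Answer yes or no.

Yes

Premises 1 and 4 cover both cases: O(¬raise_flag -> ¬forward_credential) and O(raise_flag -> ¬forward_credential). Since ¬raise_flag ∨ raise_flag is a tautology, O(¬forward_credential) follows.
Premise 9 is O(notify_kin -> forward_credential); contrapositively O(¬forward_credential -> ¬notify_kin). Since O(¬forward_credential) holds, K gives O(¬notify_kin).
Premise 5, O(timestamp_invoice -> notify_kin), contraposes to O(¬notify_kin -> ¬timestamp_invoice); with O(¬notify_kin) we get O(¬timestamp_invoice).
Applying K to premise 10 (O(¬timestamp_invoice -> ¬inspect_roster)) and O(¬timestamp_invoice) yields O(¬inspect_roster).
Premise 7 is O(¬release_detainee -> inspect_roster); contrapositively O(¬inspect_roster -> release_detainee). Since O(¬inspect_roster) holds, K gives O(release_detainee).
Premise 3 is O(release_detainee -> seal_deed); since O(release_detainee), deontic closure gives O(seal_deed).
Premises 2, 6, 8, 11, 12 do not contribute to this derivation.
So O(seal_deed) follows.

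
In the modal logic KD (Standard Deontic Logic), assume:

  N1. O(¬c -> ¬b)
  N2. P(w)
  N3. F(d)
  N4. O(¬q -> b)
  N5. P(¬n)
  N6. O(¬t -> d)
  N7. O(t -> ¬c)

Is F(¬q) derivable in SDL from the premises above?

Premise 3, F(d), is equivalent to O(¬d).
Premise 6, O(¬t -> d), contraposes to O(¬d -> t); with O(¬d) we get O(t).
Applying K to premise 7 (O(t -> ¬c)) and O(t) yields O(¬c).
Applying K to premise 1 (O(¬c -> ¬b)) and O(¬c) yields O(¬b).
Premise 4, O(¬q -> b), contraposes to O(¬b -> q); with O(¬b) we get O(q).
Premises 2, 5 do not contribute to this derivation.
So O(q) holds, i.e. F(¬q). The claim follows.

Yes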